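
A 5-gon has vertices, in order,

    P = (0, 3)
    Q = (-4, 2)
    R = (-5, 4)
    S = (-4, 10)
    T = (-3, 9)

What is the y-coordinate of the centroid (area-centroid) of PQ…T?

Apply the shoelace (surveyor's) formula. First the cross-terms c_i = x_i·y_{i+1} − x_{i+1}·y_i:
  12, -6, -34, -6, -9  ⇒  2A = -43, A = -21.5.
Then Σ (y_i + y_{i+1})·c_i = -674, so ȳ = -674 / (6·(-21.5)) = 674/129.

674/129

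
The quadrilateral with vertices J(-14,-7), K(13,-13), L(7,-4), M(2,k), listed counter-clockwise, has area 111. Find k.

-4

The doubled signed area Σ (x_i y_{i+1} − x_{i+1} y_i) is linear in k.
With k=0 it equals 306; the coefficient of k is 21 (from the two edges through M).
So 21·k + 306 = 2·111 = 222 ⇒ k = -4.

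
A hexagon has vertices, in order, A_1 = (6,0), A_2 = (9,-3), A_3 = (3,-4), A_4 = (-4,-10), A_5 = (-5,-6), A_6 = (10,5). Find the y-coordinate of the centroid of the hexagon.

-559/168

Apply the shoelace formula. First the cross-terms c_i = x_i·y_{i+1} − x_{i+1}·y_i:
  -18, -27, -46, -26, 35, -30  ⇒  2A = -112, A = -56.
Then Σ (y_i + y_{i+1})·c_i = 1118, so ȳ = 1118 / (6·(-56)) = -559/168.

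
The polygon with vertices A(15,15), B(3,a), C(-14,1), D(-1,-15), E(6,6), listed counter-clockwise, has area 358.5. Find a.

16

Write out the shoelace sum; only the two edges meeting at B involve a:
2·Area = [(15·a − 3·15) + (3·1 − (-14)·a)] + 295
       = 29·a + 253 = 717
⇒ a = 16.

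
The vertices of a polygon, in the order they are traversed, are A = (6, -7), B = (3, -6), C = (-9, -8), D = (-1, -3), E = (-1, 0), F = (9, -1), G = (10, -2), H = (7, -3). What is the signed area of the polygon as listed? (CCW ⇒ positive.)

-65.5

Σ = (-15) + (-78) + (19) + (-3) + (1) + (-8) + (-16) + (-31) = -131
Signed area = Σ/2 = -65.5 (negative ⇒ clockwise traversal).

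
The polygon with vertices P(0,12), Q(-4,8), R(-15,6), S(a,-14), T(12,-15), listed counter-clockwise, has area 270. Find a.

6

Write out the shoelace sum; only the two edges meeting at S involve a:
2·Area = [((-15)·(-14) − a·6) + (a·(-15) − 12·(-14))] + 288
       = -21·a + 666 = 540
⇒ a = 6.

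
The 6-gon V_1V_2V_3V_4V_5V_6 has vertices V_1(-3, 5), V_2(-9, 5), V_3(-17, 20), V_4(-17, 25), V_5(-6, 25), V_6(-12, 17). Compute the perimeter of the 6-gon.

64

|V_1V_2| = √((-6)² + (0)²) = √36 = 6
|V_2V_3| = √((-8)² + (15)²) = √289 = 17
|V_3V_4| = √((0)² + (5)²) = √25 = 5
|V_4V_5| = √((11)² + (0)²) = √121 = 11
|V_5V_6| = √((-6)² + (-8)²) = √100 = 10
|V_6V_1| = √((9)² + (-12)²) = √225 = 15
Perimeter = 6 + 17 + 5 + 11 + 10 + 15 = 64.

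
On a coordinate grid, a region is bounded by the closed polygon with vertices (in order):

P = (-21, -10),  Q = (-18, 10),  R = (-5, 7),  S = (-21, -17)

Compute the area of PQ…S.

Σ = (-390) + (-76) + (232) + (-147) = -381
Area = |Σ|/2 = 190.5.

190.5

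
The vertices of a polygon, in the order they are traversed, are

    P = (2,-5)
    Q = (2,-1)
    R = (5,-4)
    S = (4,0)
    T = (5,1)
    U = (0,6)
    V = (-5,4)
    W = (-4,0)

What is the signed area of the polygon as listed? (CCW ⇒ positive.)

Apply the shoelace formula: 2A = Σ (x_i·y_{i+1} − x_{i+1}·y_i), indices taken mod 8.
Cross-terms: 8, -3, 16, 4, 30, 30, 16, 20  ⇒  Σ = 121
Signed area = Σ/2 = 60.5 (positive ⇒ counter-clockwise traversal).

60.5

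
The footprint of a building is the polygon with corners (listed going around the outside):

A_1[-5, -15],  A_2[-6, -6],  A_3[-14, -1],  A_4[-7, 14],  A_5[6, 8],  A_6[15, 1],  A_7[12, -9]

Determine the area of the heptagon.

Apply the surveyor's formula: 2A = Σ (x_i·y_{i+1} − x_{i+1}·y_i), indices taken mod 7.
Σ = (-60) + (-78) + (-203) + (-140) + (-114) + (-147) + (-225) = -967
Area = |Σ|/2 = 483.5.

483.5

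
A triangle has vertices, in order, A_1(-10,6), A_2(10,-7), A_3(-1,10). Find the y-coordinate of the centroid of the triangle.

Apply the surveyor's formula. First the cross-terms c_i = x_i·y_{i+1} − x_{i+1}·y_i:
  10, 93, 94  ⇒  2A = 197, A = 98.5.
Then Σ (y_i + y_{i+1})·c_i = 1773, so ȳ = 1773 / (6·98.5) = 3.

3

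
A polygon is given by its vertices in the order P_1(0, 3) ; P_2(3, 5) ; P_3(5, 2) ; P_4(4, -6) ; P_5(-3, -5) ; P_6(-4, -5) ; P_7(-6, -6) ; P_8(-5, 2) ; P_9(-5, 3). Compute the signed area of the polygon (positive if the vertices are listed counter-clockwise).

-88.5

P_1→P_2: (0)(5) − (3)(3) = -9
P_2→P_3: (3)(2) − (5)(5) = -19
P_3→P_4: (5)(-6) − (4)(2) = -38
P_4→P_5: (4)(-5) − (-3)(-6) = -38
P_5→P_6: (-3)(-5) − (-4)(-5) = -5
P_6→P_7: (-4)(-6) − (-6)(-5) = -6
P_7→P_8: (-6)(2) − (-5)(-6) = -42
P_8→P_9: (-5)(3) − (-5)(2) = -5
P_9→P_1: (-5)(3) − (0)(3) = -15
Σ = -177
Signed area = Σ/2 = -88.5 (negative ⇒ clockwise traversal).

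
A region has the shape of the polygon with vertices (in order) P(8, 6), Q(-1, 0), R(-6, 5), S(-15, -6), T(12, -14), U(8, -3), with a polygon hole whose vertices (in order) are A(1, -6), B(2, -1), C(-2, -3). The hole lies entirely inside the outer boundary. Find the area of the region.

262

Outer boundary:
Apply the surveyor's formula: 2A = Σ (x_i·y_{i+1} − x_{i+1}·y_i), indices taken mod 6.
Σ = (6) + (-5) + (111) + (282) + (76) + (72) = 542
Area = |Σ|/2 = 271.
Hole:
A→B: (1)(-1) − (2)(-6) = 11
B→C: (2)(-3) − (-2)(-1) = -8
C→A: (-2)(-6) − (1)(-3) = 15
Σ = 18
Area = |Σ|/2 = 9.
Net area = 271 − 9 = 262.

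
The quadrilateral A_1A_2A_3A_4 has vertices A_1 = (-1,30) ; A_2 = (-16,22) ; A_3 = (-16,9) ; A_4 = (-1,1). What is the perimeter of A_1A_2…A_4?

76

|A_1A_2| = √((-15)² + (-8)²) = √289 = 17
|A_2A_3| = √((0)² + (-13)²) = √169 = 13
|A_3A_4| = √((15)² + (-8)²) = √289 = 17
|A_4A_1| = √((0)² + (29)²) = √841 = 29
Perimeter = 17 + 13 + 17 + 29 = 76.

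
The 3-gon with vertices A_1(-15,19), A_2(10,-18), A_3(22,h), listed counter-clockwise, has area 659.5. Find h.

Write out the shoelace sum; only the two edges meeting at A_3 involve h:
2·Area = [(10·h − 22·(-18)) + (22·19 − (-15)·h)] + 80
       = 25·h + 894 = 1319
⇒ h = 17.

17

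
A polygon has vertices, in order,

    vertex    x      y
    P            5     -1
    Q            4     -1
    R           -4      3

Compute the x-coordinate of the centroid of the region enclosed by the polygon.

Apply the shoelace (surveyor's) formula. First the cross-terms c_i = x_i·y_{i+1} − x_{i+1}·y_i:
  -1, 8, -11  ⇒  2A = -4, A = -2.
Then Σ (x_i + x_{i+1})·c_i = -20, so x̄ = -20 / (6·(-2)) = 5/3.

5/3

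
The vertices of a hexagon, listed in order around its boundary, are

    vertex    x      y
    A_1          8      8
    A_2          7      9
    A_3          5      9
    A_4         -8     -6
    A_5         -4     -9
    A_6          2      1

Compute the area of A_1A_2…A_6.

Apply the shoelace (surveyor's) formula: 2A = Σ (x_i·y_{i+1} − x_{i+1}·y_i), indices taken mod 6.
Cross-terms: 16, 18, 42, 48, 14, 8  ⇒  Σ = 146
Area = |Σ|/2 = 73.

73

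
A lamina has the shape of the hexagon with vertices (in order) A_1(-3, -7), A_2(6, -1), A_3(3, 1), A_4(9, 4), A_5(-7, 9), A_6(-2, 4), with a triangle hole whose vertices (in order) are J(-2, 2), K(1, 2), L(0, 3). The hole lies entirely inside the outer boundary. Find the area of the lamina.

89.5

Outer boundary:
Apply the shoelace formula: 2A = Σ (x_i·y_{i+1} − x_{i+1}·y_i), indices taken mod 6.
Σ = (45) + (9) + (3) + (109) + (-10) + (26) = 182
Area = |Σ|/2 = 91.
Hole:
Apply the shoelace formula: 2A = Σ (x_i·y_{i+1} − x_{i+1}·y_i), indices taken mod 3.
Σ = (-6) + (3) + (6) = 3
Area = |Σ|/2 = 1.5.
Net area = 91 − 1.5 = 89.5.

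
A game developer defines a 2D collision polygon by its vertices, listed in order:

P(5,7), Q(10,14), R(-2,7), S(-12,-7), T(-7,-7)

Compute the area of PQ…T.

Apply the shoelace (surveyor's) formula: 2A = Σ (x_i·y_{i+1} − x_{i+1}·y_i), indices taken mod 5.
Cross-terms: 0, 98, 98, 35, -14  ⇒  Σ = 217
Area = |Σ|/2 = 108.5.

108.5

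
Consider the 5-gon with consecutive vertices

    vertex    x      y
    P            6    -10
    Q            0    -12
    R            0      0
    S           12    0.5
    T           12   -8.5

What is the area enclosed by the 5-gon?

Apply the surveyor's formula: 2A = Σ (x_i·y_{i+1} − x_{i+1}·y_i), indices taken mod 5.
Σ = (-72) + (0) + (0) + (-108) + (-69) = -249
Area = |Σ|/2 = 124.5.

124.5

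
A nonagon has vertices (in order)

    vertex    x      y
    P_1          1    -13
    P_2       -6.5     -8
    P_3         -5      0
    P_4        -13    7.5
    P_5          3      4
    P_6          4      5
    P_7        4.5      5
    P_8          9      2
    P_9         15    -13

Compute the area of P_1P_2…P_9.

Σ = (-92.5) + (-40) + (-37.5) + (-74.5) + (-1) + (-2.5) + (-36) + (-147) + (-182) = -613
Area = |Σ|/2 = 306.5.

306.5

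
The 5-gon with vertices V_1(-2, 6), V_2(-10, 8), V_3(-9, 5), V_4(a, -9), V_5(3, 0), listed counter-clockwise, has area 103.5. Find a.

-3

The doubled signed area Σ (x_i y_{i+1} − x_{i+1} y_i) is linear in a.
With a=0 it equals 192; the coefficient of a is -5 (from the two edges through V_4).
So -5·a + 192 = 2·103.5 = 207 ⇒ a = -3.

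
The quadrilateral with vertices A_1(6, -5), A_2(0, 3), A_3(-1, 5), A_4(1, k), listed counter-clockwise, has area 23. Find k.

Write out the shoelace sum; only the two edges meeting at A_4 involve k:
2·Area = [((-1)·k − 1·5) + (1·(-5) − 6·k)] + 21
       = -7·k + 11 = 46
⇒ k = -5.

-5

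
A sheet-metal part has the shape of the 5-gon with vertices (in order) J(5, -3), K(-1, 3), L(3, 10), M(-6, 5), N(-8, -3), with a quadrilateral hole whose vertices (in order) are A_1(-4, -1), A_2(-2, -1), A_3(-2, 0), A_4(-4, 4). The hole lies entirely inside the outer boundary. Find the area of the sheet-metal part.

Outer boundary:
Apply the surveyor's formula: 2A = Σ (x_i·y_{i+1} − x_{i+1}·y_i), indices taken mod 5.
Σ = (12) + (-19) + (75) + (58) + (39) = 165
Area = |Σ|/2 = 82.5.
Hole:
Σ = (2) + (-2) + (-8) + (20) = 12
Area = |Σ|/2 = 6.
Net area = 82.5 − 6 = 76.5.

76.5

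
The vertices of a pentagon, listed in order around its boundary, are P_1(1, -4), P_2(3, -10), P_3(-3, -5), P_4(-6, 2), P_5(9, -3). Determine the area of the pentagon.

Apply Gauss's area formula: 2A = Σ (x_i·y_{i+1} − x_{i+1}·y_i), indices taken mod 5.
Σ = (2) + (-45) + (-36) + (0) + (-33) = -112
Area = |Σ|/2 = 56.

56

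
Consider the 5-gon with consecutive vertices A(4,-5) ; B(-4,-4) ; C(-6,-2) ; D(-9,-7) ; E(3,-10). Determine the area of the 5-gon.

54

Apply Gauss's area formula: 2A = Σ (x_i·y_{i+1} − x_{i+1}·y_i), indices taken mod 5.
Σ = (-36) + (-16) + (24) + (111) + (25) = 108
Area = |Σ|/2 = 54.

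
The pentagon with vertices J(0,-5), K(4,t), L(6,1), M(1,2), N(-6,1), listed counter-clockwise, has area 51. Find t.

-4

Write out the shoelace sum; only the two edges meeting at K involve t:
2·Area = [(0·t − 4·(-5)) + (4·1 − 6·t)] + 54
       = -6·t + 78 = 102
⇒ t = -4.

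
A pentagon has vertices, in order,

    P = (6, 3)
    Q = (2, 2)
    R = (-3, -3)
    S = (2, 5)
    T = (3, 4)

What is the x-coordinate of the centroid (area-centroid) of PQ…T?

113/75

Apply the shoelace formula. First the cross-terms c_i = x_i·y_{i+1} − x_{i+1}·y_i:
  6, 0, -9, -7, -15  ⇒  2A = -25, A = -12.5.
Then Σ (x_i + x_{i+1})·c_i = -113, so x̄ = -113 / (6·(-12.5)) = 113/75.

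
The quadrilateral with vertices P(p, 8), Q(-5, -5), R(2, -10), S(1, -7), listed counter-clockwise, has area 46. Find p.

-6

Write out the shoelace sum; only the two edges meeting at P involve p:
2·Area = [(1·8 − p·(-7)) + (p·(-5) − (-5)·8)] + 56
       = 2·p + 104 = 92
⇒ p = -6.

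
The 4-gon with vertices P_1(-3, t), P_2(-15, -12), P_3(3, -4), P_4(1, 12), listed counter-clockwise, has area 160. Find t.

7

Write out the shoelace sum; only the two edges meeting at P_1 involve t:
2·Area = [(1·t − (-3)·12) + ((-3)·(-12) − (-15)·t)] + 136
       = 16·t + 208 = 320
⇒ t = 7.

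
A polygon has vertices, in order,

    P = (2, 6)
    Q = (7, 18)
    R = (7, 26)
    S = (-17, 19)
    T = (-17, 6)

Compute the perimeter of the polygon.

|PQ| = √((5)² + (12)²) = √169 = 13
|QR| = √((0)² + (8)²) = √64 = 8
|RS| = √((-24)² + (-7)²) = √625 = 25
|ST| = √((0)² + (-13)²) = √169 = 13
|TP| = √((19)² + (0)²) = √361 = 19
Perimeter = 13 + 8 + 25 + 13 + 19 = 78.

78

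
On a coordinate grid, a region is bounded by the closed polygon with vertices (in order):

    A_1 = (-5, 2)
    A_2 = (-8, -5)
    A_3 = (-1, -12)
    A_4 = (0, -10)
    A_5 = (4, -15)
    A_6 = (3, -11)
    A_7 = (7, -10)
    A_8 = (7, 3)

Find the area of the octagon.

Apply the surveyor's formula: 2A = Σ (x_i·y_{i+1} − x_{i+1}·y_i), indices taken mod 8.
A_1→A_2: (-5)(-5) − (-8)(2) = 41
A_2→A_3: (-8)(-12) − (-1)(-5) = 91
A_3→A_4: (-1)(-10) − (0)(-12) = 10
A_4→A_5: (0)(-15) − (4)(-10) = 40
A_5→A_6: (4)(-11) − (3)(-15) = 1
A_6→A_7: (3)(-10) − (7)(-11) = 47
A_7→A_8: (7)(3) − (7)(-10) = 91
A_8→A_1: (7)(2) − (-5)(3) = 29
Σ = 350
Area = |Σ|/2 = 175.

175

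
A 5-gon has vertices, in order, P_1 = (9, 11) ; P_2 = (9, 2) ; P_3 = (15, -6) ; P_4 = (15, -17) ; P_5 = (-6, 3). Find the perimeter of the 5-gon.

76

|P_1P_2| = √((0)² + (-9)²) = √81 = 9
|P_2P_3| = √((6)² + (-8)²) = √100 = 10
|P_3P_4| = √((0)² + (-11)²) = √121 = 11
|P_4P_5| = √((-21)² + (20)²) = √841 = 29
|P_5P_1| = √((15)² + (8)²) = √289 = 17
Perimeter = 9 + 10 + 11 + 29 + 17 = 76.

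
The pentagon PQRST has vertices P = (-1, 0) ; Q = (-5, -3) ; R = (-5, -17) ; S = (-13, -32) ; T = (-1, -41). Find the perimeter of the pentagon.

92

|PQ| = √((-4)² + (-3)²) = √25 = 5
|QR| = √((0)² + (-14)²) = √196 = 14
|RS| = √((-8)² + (-15)²) = √289 = 17
|ST| = √((12)² + (-9)²) = √225 = 15
|TP| = √((0)² + (41)²) = √1681 = 41
Perimeter = 5 + 14 + 17 + 15 + 41 = 92.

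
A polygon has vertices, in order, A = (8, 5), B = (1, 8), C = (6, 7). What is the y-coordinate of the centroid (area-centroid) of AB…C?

20/3

Apply the shoelace formula. First the cross-terms c_i = x_i·y_{i+1} − x_{i+1}·y_i:
  59, -41, -26  ⇒  2A = -8, A = -4.
Then Σ (y_i + y_{i+1})·c_i = -160, so ȳ = -160 / (6·(-4)) = 20/3.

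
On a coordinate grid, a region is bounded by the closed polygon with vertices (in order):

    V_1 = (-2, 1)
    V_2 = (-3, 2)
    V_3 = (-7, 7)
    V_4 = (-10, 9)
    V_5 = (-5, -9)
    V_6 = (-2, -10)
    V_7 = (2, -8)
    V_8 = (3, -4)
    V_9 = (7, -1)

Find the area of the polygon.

Apply Gauss's area formula: 2A = Σ (x_i·y_{i+1} − x_{i+1}·y_i), indices taken mod 9.
Σ = (-1) + (-7) + (7) + (135) + (32) + (36) + (16) + (25) + (5) = 248
Area = |Σ|/2 = 124.

124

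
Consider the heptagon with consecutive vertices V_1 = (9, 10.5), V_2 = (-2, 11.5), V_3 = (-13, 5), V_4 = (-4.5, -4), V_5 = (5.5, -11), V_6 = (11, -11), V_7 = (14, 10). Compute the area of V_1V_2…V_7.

Apply Gauss's area formula: 2A = Σ (x_i·y_{i+1} − x_{i+1}·y_i), indices taken mod 7.
Cross-terms: 124.5, 139.5, 74.5, 71.5, 60.5, 264, 57  ⇒  Σ = 791.5
Area = |Σ|/2 = 395.75.

395.75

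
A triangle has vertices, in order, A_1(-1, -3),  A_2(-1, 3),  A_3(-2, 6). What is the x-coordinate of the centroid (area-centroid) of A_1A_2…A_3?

Apply the shoelace formula. First the cross-terms c_i = x_i·y_{i+1} − x_{i+1}·y_i:
  -6, 0, 12  ⇒  2A = 6, A = 3.
Then Σ (x_i + x_{i+1})·c_i = -24, so x̄ = -24 / (6·3) = -4/3.

-4/3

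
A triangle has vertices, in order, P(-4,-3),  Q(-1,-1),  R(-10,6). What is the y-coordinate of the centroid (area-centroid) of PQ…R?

Apply Gauss's area formula. First the cross-terms c_i = x_i·y_{i+1} − x_{i+1}·y_i:
  1, -16, 54  ⇒  2A = 39, A = 19.5.
Then Σ (y_i + y_{i+1})·c_i = 78, so ȳ = 78 / (6·19.5) = 2/3.

2/3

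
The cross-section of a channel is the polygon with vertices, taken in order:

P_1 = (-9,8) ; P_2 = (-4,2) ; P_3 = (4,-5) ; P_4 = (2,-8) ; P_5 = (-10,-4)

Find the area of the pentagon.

Apply the shoelace formula: 2A = Σ (x_i·y_{i+1} − x_{i+1}·y_i), indices taken mod 5.
P_1→P_2: (-9)(2) − (-4)(8) = 14
P_2→P_3: (-4)(-5) − (4)(2) = 12
P_3→P_4: (4)(-8) − (2)(-5) = -22
P_4→P_5: (2)(-4) − (-10)(-8) = -88
P_5→P_1: (-10)(8) − (-9)(-4) = -116
Σ = -200
Area = |Σ|/2 = 100.

100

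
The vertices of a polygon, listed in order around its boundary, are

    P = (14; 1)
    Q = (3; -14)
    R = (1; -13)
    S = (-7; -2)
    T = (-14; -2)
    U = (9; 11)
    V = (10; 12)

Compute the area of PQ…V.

313.5

Apply the surveyor's formula: 2A = Σ (x_i·y_{i+1} − x_{i+1}·y_i), indices taken mod 7.
P→Q: (14)(-14) − (3)(1) = -199
Q→R: (3)(-13) − (1)(-14) = -25
R→S: (1)(-2) − (-7)(-13) = -93
S→T: (-7)(-2) − (-14)(-2) = -14
T→U: (-14)(11) − (9)(-2) = -136
U→V: (9)(12) − (10)(11) = -2
V→P: (10)(1) − (14)(12) = -158
Σ = -627
Area = |Σ|/2 = 313.5.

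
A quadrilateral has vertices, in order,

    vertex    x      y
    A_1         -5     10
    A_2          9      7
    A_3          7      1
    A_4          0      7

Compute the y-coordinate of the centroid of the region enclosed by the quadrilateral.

6

Apply the shoelace (surveyor's) formula. First the cross-terms c_i = x_i·y_{i+1} − x_{i+1}·y_i:
  -125, -40, 49, 35  ⇒  2A = -81, A = -40.5.
Then Σ (y_i + y_{i+1})·c_i = -1458, so ȳ = -1458 / (6·(-40.5)) = 6.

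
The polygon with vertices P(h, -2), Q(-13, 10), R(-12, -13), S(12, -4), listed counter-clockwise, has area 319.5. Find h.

14

The doubled signed area Σ (x_i y_{i+1} − x_{i+1} y_i) is linear in h.
With h=0 it equals 443; the coefficient of h is 14 (from the two edges through P).
So 14·h + 443 = 2·319.5 = 639 ⇒ h = 14.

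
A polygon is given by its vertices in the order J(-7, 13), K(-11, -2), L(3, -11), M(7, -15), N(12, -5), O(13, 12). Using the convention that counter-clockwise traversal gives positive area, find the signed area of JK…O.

461.5

Σ = (157) + (127) + (32) + (145) + (209) + (253) = 923
Signed area = Σ/2 = 461.5 (positive ⇒ counter-clockwise traversal).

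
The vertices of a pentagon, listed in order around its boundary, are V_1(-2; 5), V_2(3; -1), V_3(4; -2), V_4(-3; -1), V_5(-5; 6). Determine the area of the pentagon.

Apply the shoelace formula: 2A = Σ (x_i·y_{i+1} − x_{i+1}·y_i), indices taken mod 5.
Σ = (-13) + (-2) + (-10) + (-23) + (-13) = -61
Area = |Σ|/2 = 30.5.

30.5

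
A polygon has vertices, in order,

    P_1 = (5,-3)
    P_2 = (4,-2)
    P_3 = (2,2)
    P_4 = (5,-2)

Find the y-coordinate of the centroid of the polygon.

Apply the shoelace formula. First the cross-terms c_i = x_i·y_{i+1} − x_{i+1}·y_i:
  2, 12, -14, -5  ⇒  2A = -5, A = -2.5.
Then Σ (y_i + y_{i+1})·c_i = 15, so ȳ = 15 / (6·(-2.5)) = -1.

-1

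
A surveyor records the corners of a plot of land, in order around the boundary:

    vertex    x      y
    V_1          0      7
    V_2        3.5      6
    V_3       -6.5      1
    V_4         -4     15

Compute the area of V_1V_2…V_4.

51.75

Σ = (-24.5) + (42.5) + (-93.5) + (-28) = -103.5
Area = |Σ|/2 = 51.75.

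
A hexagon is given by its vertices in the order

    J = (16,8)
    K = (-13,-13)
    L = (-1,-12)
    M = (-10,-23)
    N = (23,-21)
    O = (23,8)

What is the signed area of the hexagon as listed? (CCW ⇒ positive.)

Apply the shoelace formula: 2A = Σ (x_i·y_{i+1} − x_{i+1}·y_i), indices taken mod 6.
Σ = (-104) + (143) + (-97) + (739) + (667) + (56) = 1404
Signed area = Σ/2 = 702 (positive ⇒ counter-clockwise traversal).

702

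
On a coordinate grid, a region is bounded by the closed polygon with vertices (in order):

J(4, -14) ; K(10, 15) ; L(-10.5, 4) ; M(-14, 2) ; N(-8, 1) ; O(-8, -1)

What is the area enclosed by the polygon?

Apply the shoelace formula: 2A = Σ (x_i·y_{i+1} − x_{i+1}·y_i), indices taken mod 6.
Σ = (200) + (197.5) + (35) + (2) + (16) + (116) = 566.5
Area = |Σ|/2 = 283.25.

283.25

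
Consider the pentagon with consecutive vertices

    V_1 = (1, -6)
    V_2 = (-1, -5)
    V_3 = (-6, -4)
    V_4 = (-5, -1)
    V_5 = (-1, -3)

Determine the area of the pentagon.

Cross-terms: -11, -26, -14, 14, 9  ⇒  Σ = -28
Area = |Σ|/2 = 14.

14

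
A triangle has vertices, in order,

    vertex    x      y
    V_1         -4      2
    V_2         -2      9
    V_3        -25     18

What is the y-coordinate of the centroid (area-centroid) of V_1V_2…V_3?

29/3

Apply Gauss's area formula. First the cross-terms c_i = x_i·y_{i+1} − x_{i+1}·y_i:
  -32, 189, 22  ⇒  2A = 179, A = 89.5.
Then Σ (y_i + y_{i+1})·c_i = 5191, so ȳ = 5191 / (6·89.5) = 29/3.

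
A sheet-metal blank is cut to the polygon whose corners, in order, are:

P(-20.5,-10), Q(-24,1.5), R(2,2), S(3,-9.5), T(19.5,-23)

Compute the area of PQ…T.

Apply the shoelace (surveyor's) formula: 2A = Σ (x_i·y_{i+1} − x_{i+1}·y_i), indices taken mod 5.
Cross-terms: -270.75, -51, -25, 116.25, -666.5  ⇒  Σ = -897
Area = |Σ|/2 = 448.5.

448.5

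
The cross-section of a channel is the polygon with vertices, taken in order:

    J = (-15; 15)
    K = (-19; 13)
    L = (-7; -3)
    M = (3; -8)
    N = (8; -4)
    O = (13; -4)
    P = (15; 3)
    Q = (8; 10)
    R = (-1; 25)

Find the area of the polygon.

585

Apply the shoelace (surveyor's) formula: 2A = Σ (x_i·y_{i+1} − x_{i+1}·y_i), indices taken mod 9.
Σ = (90) + (148) + (65) + (52) + (20) + (99) + (126) + (210) + (360) = 1170
Area = |Σ|/2 = 585.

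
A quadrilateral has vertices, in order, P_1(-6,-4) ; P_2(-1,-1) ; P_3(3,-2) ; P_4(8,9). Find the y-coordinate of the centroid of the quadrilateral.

193/108

Apply the surveyor's formula. First the cross-terms c_i = x_i·y_{i+1} − x_{i+1}·y_i:
  2, 5, 43, 22  ⇒  2A = 72, A = 36.
Then Σ (y_i + y_{i+1})·c_i = 386, so ȳ = 386 / (6·36) = 193/108.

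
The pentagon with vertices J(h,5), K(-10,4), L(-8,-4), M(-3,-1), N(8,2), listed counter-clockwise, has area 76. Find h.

-4

Write out the shoelace sum; only the two edges meeting at J involve h:
2·Area = [(8·5 − h·2) + (h·4 − (-10)·5)] + 70
       = 2·h + 160 = 152
⇒ h = -4.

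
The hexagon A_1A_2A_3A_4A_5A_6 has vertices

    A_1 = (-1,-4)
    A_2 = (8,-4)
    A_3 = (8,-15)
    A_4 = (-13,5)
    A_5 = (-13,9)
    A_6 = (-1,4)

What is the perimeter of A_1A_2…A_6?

|A_1A_2| = √((9)² + (0)²) = √81 = 9
|A_2A_3| = √((0)² + (-11)²) = √121 = 11
|A_3A_4| = √((-21)² + (20)²) = √841 = 29
|A_4A_5| = √((0)² + (4)²) = √16 = 4
|A_5A_6| = √((12)² + (-5)²) = √169 = 13
|A_6A_1| = √((0)² + (-8)²) = √64 = 8
Perimeter = 9 + 11 + 29 + 4 + 13 + 8 = 74.

74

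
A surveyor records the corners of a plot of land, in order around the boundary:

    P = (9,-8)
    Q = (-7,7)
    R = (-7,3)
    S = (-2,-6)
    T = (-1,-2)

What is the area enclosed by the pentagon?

Cross-terms: 7, 28, 48, -2, 26  ⇒  Σ = 107
Area = |Σ|/2 = 53.5.

53.5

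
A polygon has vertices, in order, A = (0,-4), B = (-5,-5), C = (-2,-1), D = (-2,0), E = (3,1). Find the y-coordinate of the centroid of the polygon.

Apply Gauss's area formula. First the cross-terms c_i = x_i·y_{i+1} − x_{i+1}·y_i:
  -20, -5, -2, -2, -12  ⇒  2A = -41, A = -20.5.
Then Σ (y_i + y_{i+1})·c_i = 246, so ȳ = 246 / (6·(-20.5)) = -2.

-2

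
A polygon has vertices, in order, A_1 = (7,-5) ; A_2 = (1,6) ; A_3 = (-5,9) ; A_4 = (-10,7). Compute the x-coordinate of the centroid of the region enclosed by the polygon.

-304/213

Apply the surveyor's formula. First the cross-terms c_i = x_i·y_{i+1} − x_{i+1}·y_i:
  47, 39, 55, 1  ⇒  2A = 142, A = 71.
Then Σ (x_i + x_{i+1})·c_i = -608, so x̄ = -608 / (6·71) = -304/213.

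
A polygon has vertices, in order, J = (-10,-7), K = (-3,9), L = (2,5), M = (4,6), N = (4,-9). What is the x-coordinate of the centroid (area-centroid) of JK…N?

Apply the shoelace formula. First the cross-terms c_i = x_i·y_{i+1} − x_{i+1}·y_i:
  -111, -33, -8, -60, -118  ⇒  2A = -330, A = -165.
Then Σ (x_i + x_{i+1})·c_i = 1656, so x̄ = 1656 / (6·(-165)) = -92/55.

-92/55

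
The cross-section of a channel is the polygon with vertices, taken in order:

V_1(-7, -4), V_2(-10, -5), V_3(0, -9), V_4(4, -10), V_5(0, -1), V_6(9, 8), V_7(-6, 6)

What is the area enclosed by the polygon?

147

Apply the surveyor's formula: 2A = Σ (x_i·y_{i+1} − x_{i+1}·y_i), indices taken mod 7.
Σ = (-5) + (90) + (36) + (-4) + (9) + (102) + (66) = 294
Area = |Σ|/2 = 147.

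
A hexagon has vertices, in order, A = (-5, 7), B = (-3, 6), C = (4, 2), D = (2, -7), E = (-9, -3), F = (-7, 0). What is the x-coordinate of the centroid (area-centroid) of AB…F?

-419/210

Apply the surveyor's formula. First the cross-terms c_i = x_i·y_{i+1} − x_{i+1}·y_i:
  -9, -30, -32, -69, -21, -49  ⇒  2A = -210, A = -105.
Then Σ (x_i + x_{i+1})·c_i = 1257, so x̄ = 1257 / (6·(-105)) = -419/210.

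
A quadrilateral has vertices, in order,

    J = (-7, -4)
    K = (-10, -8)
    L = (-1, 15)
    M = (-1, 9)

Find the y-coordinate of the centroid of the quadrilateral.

91/23

Apply Gauss's area formula. First the cross-terms c_i = x_i·y_{i+1} − x_{i+1}·y_i:
  16, -158, 6, 67  ⇒  2A = -69, A = -34.5.
Then Σ (y_i + y_{i+1})·c_i = -819, so ȳ = -819 / (6·(-34.5)) = 91/23.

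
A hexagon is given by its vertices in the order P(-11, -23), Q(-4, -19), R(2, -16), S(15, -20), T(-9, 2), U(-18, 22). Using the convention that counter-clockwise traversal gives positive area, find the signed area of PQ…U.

381.5

Σ = (117) + (102) + (200) + (-150) + (-162) + (656) = 763
Signed area = Σ/2 = 381.5 (positive ⇒ counter-clockwise traversal).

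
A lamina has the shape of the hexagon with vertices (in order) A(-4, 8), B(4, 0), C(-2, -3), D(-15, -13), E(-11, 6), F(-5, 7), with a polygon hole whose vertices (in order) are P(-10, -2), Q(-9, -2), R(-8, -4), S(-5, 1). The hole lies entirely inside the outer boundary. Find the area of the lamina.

170.5

Outer boundary:
Apply the shoelace (surveyor's) formula: 2A = Σ (x_i·y_{i+1} − x_{i+1}·y_i), indices taken mod 6.
Σ = (-32) + (-12) + (-19) + (-233) + (-47) + (-12) = -355
Area = |Σ|/2 = 177.5.
Hole:
Apply the surveyor's formula: 2A = Σ (x_i·y_{i+1} − x_{i+1}·y_i), indices taken mod 4.
P→Q: (-10)(-2) − (-9)(-2) = 2
Q→R: (-9)(-4) − (-8)(-2) = 20
R→S: (-8)(1) − (-5)(-4) = -28
S→P: (-5)(-2) − (-10)(1) = 20
Σ = 14
Area = |Σ|/2 = 7.
Net area = 177.5 − 7 = 170.5.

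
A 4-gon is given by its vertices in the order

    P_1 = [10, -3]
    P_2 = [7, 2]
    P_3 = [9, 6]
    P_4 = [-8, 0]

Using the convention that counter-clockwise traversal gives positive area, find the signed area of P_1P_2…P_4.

Σ = (41) + (24) + (48) + (24) = 137
Signed area = Σ/2 = 68.5 (positive ⇒ counter-clockwise traversal).

68.5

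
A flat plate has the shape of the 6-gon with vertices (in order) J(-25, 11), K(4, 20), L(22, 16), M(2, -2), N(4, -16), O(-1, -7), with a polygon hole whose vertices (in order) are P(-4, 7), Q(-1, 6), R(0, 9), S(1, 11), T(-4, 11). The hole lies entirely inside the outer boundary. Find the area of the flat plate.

607

Outer boundary:
Apply the surveyor's formula: 2A = Σ (x_i·y_{i+1} − x_{i+1}·y_i), indices taken mod 6.
J→K: (-25)(20) − (4)(11) = -544
K→L: (4)(16) − (22)(20) = -376
L→M: (22)(-2) − (2)(16) = -76
M→N: (2)(-16) − (4)(-2) = -24
N→O: (4)(-7) − (-1)(-16) = -44
O→J: (-1)(11) − (-25)(-7) = -186
Σ = -1250
Area = |Σ|/2 = 625.
Hole:
Σ = (-17) + (-9) + (-9) + (55) + (16) = 36
Area = |Σ|/2 = 18.
Net area = 625 − 18 = 607.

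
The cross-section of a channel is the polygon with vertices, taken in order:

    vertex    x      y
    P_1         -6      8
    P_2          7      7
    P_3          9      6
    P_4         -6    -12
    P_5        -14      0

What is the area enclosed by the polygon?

235.5

Apply the shoelace (surveyor's) formula: 2A = Σ (x_i·y_{i+1} − x_{i+1}·y_i), indices taken mod 5.
Σ = (-98) + (-21) + (-72) + (-168) + (-112) = -471
Area = |Σ|/2 = 235.5.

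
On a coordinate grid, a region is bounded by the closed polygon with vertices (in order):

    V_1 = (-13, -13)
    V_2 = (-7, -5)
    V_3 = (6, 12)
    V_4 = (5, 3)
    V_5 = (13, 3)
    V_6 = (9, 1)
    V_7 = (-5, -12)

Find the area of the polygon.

Apply the shoelace (surveyor's) formula: 2A = Σ (x_i·y_{i+1} − x_{i+1}·y_i), indices taken mod 7.
Cross-terms: -26, -54, -42, -24, -14, -103, -91  ⇒  Σ = -354
Area = |Σ|/2 = 177.

177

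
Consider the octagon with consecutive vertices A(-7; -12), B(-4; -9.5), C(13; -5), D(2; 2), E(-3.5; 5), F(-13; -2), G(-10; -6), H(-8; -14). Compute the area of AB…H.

Σ = (18.5) + (143.5) + (36) + (17) + (72) + (58) + (92) + (-2) = 435
Area = |Σ|/2 = 217.5.

217.5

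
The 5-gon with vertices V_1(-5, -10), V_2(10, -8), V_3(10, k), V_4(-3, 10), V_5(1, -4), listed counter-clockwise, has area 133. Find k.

Write out the shoelace sum; only the two edges meeting at V_3 involve k:
2·Area = [(10·k − 10·(-8)) + (10·10 − (-3)·k)] + 112
       = 13·k + 292 = 266
⇒ k = -2.

-2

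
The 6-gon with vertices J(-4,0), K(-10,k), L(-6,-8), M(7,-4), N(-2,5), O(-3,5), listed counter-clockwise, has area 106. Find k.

0

Write out the shoelace sum; only the two edges meeting at K involve k:
2·Area = [((-4)·k − (-10)·0) + ((-10)·(-8) − (-6)·k)] + 132
       = 2·k + 212 = 212
⇒ k = 0.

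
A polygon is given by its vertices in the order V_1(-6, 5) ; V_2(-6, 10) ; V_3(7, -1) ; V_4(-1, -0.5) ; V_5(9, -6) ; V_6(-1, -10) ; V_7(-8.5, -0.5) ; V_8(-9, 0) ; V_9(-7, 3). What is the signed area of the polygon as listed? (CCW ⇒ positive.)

-158.5

Cross-terms: -30, -64, -4.5, 10.5, -96, -84.5, -4.5, -27, -17  ⇒  Σ = -317
Signed area = Σ/2 = -158.5 (negative ⇒ clockwise traversal).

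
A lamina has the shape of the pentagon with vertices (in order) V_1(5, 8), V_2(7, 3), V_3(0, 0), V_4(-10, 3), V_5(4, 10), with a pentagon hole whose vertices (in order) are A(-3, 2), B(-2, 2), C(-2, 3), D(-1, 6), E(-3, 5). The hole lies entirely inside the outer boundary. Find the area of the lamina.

Outer boundary:
Cross-terms: -41, 0, 0, -112, -18  ⇒  Σ = -171
Area = |Σ|/2 = 85.5.
Hole:
Apply the surveyor's formula: 2A = Σ (x_i·y_{i+1} − x_{i+1}·y_i), indices taken mod 5.
A→B: (-3)(2) − (-2)(2) = -2
B→C: (-2)(3) − (-2)(2) = -2
C→D: (-2)(6) − (-1)(3) = -9
D→E: (-1)(5) − (-3)(6) = 13
E→A: (-3)(2) − (-3)(5) = 9
Σ = 9
Area = |Σ|/2 = 4.5.
Net area = 85.5 − 4.5 = 81.

81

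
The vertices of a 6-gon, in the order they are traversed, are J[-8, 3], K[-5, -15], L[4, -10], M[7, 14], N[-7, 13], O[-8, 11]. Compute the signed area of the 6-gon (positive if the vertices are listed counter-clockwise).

Apply the shoelace formula: 2A = Σ (x_i·y_{i+1} − x_{i+1}·y_i), indices taken mod 6.
Cross-terms: 135, 110, 126, 189, 27, 64  ⇒  Σ = 651
Signed area = Σ/2 = 325.5 (positive ⇒ counter-clockwise traversal).

325.5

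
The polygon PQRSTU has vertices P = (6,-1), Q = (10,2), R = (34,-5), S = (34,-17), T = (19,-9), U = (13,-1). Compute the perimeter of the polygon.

76

|PQ| = √((4)² + (3)²) = √25 = 5
|QR| = √((24)² + (-7)²) = √625 = 25
|RS| = √((0)² + (-12)²) = √144 = 12
|ST| = √((-15)² + (8)²) = √289 = 17
|TU| = √((-6)² + (8)²) = √100 = 10
|UP| = √((-7)² + (0)²) = √49 = 7
Perimeter = 5 + 25 + 12 + 17 + 10 + 7 = 76.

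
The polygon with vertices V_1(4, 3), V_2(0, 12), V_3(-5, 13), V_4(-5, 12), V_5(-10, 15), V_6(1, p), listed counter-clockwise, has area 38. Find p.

Write out the shoelace sum; only the two edges meeting at V_6 involve p:
2·Area = [((-10)·p − 1·15) + (1·3 − 4·p)] + 158
       = -14·p + 146 = 76
⇒ p = 5.

5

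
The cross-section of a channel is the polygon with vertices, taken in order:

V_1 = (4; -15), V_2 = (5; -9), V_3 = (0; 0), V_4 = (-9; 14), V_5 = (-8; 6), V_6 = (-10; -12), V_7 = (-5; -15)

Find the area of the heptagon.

Apply Gauss's area formula: 2A = Σ (x_i·y_{i+1} − x_{i+1}·y_i), indices taken mod 7.
Cross-terms: 39, 0, 0, 58, 156, 90, 135  ⇒  Σ = 478
Area = |Σ|/2 = 239.

239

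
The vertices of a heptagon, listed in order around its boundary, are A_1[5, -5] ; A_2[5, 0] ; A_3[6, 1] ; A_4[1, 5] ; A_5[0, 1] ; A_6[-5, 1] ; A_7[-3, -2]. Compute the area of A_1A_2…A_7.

Apply the shoelace formula: 2A = Σ (x_i·y_{i+1} − x_{i+1}·y_i), indices taken mod 7.
A_1→A_2: (5)(0) − (5)(-5) = 25
A_2→A_3: (5)(1) − (6)(0) = 5
A_3→A_4: (6)(5) − (1)(1) = 29
A_4→A_5: (1)(1) − (0)(5) = 1
A_5→A_6: (0)(1) − (-5)(1) = 5
A_6→A_7: (-5)(-2) − (-3)(1) = 13
A_7→A_1: (-3)(-5) − (5)(-2) = 25
Σ = 103
Area = |Σ|/2 = 51.5.

51.5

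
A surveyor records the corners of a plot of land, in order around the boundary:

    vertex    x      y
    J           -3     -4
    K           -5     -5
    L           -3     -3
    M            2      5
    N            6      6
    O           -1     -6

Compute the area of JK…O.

38

Σ = (-5) + (0) + (-9) + (-18) + (-30) + (-14) = -76
Area = |Σ|/2 = 38.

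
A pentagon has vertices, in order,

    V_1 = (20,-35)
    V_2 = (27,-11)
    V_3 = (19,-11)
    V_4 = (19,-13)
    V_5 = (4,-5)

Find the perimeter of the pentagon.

86

|V_1V_2| = √((7)² + (24)²) = √625 = 25
|V_2V_3| = √((-8)² + (0)²) = √64 = 8
|V_3V_4| = √((0)² + (-2)²) = √4 = 2
|V_4V_5| = √((-15)² + (8)²) = √289 = 17
|V_5V_1| = √((16)² + (-30)²) = √1156 = 34
Perimeter = 25 + 8 + 2 + 17 + 34 = 86.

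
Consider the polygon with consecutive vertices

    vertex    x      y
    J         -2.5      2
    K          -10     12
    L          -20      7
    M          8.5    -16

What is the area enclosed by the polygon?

198.75

Σ = (-10) + (170) + (260.5) + (-23) = 397.5
Area = |Σ|/2 = 198.75.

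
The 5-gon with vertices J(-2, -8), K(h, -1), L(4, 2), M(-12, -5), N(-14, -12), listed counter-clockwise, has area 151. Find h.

13

The doubled signed area Σ (x_i y_{i+1} − x_{i+1} y_i) is linear in h.
With h=0 it equals 172; the coefficient of h is 10 (from the two edges through K).
So 10·h + 172 = 2·151 = 302 ⇒ h = 13.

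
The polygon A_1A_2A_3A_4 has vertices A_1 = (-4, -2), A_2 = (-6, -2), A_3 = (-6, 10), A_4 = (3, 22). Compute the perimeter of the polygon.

54

|A_1A_2| = √((-2)² + (0)²) = √4 = 2
|A_2A_3| = √((0)² + (12)²) = √144 = 12
|A_3A_4| = √((9)² + (12)²) = √225 = 15
|A_4A_1| = √((-7)² + (-24)²) = √625 = 25
Perimeter = 2 + 12 + 15 + 25 = 54.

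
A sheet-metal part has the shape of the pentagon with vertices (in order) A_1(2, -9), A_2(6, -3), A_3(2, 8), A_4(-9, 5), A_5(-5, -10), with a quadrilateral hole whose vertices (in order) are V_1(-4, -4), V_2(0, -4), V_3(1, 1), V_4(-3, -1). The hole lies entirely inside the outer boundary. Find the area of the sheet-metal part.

167

Outer boundary:
A_1→A_2: (2)(-3) − (6)(-9) = 48
A_2→A_3: (6)(8) − (2)(-3) = 54
A_3→A_4: (2)(5) − (-9)(8) = 82
A_4→A_5: (-9)(-10) − (-5)(5) = 115
A_5→A_1: (-5)(-9) − (2)(-10) = 65
Σ = 364
Area = |Σ|/2 = 182.
Hole:
Apply Gauss's area formula: 2A = Σ (x_i·y_{i+1} − x_{i+1}·y_i), indices taken mod 4.
Σ = (16) + (4) + (2) + (8) = 30
Area = |Σ|/2 = 15.
Net area = 182 − 15 = 167.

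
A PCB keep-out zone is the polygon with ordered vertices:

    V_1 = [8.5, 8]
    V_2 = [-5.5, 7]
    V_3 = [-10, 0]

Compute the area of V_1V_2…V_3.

Apply the shoelace formula: 2A = Σ (x_i·y_{i+1} − x_{i+1}·y_i), indices taken mod 3.
Σ = (103.5) + (70) + (-80) = 93.5
Area = |Σ|/2 = 46.75.

46.75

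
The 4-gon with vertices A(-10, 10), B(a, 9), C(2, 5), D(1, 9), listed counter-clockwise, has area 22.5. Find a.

-8

Write out the shoelace sum; only the two edges meeting at B involve a:
2·Area = [((-10)·9 − a·10) + (a·5 − 2·9)] + 113
       = -5·a + 5 = 45
⇒ a = -8.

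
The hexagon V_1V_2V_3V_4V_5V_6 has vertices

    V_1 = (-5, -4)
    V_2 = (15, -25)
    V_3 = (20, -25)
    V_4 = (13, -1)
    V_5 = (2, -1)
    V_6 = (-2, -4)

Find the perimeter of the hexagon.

78

|V_1V_2| = √((20)² + (-21)²) = √841 = 29
|V_2V_3| = √((5)² + (0)²) = √25 = 5
|V_3V_4| = √((-7)² + (24)²) = √625 = 25
|V_4V_5| = √((-11)² + (0)²) = √121 = 11
|V_5V_6| = √((-4)² + (-3)²) = √25 = 5
|V_6V_1| = √((-3)² + (0)²) = √9 = 3
Perimeter = 29 + 5 + 25 + 11 + 5 + 3 = 78.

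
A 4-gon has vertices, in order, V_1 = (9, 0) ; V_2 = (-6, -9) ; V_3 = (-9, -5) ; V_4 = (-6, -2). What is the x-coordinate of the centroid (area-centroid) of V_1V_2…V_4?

Apply the surveyor's formula. First the cross-terms c_i = x_i·y_{i+1} − x_{i+1}·y_i:
  -81, -51, -12, 18  ⇒  2A = -126, A = -63.
Then Σ (x_i + x_{i+1})·c_i = 756, so x̄ = 756 / (6·(-63)) = -2.

-2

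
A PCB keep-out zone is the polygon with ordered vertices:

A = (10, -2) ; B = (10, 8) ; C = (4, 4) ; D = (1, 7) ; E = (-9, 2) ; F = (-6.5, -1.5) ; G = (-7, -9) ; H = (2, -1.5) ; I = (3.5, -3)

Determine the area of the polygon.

Apply the shoelace (surveyor's) formula: 2A = Σ (x_i·y_{i+1} − x_{i+1}·y_i), indices taken mod 9.
Cross-terms: 100, 8, 24, 65, 26.5, 48, 28.5, -0.75, 23  ⇒  Σ = 322.25
Area = |Σ|/2 = 161.125.

161.125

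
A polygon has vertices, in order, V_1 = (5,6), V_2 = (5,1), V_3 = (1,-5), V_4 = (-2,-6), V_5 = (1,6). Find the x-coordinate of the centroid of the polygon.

Apply the surveyor's formula. First the cross-terms c_i = x_i·y_{i+1} − x_{i+1}·y_i:
  -25, -26, -16, -6, -24  ⇒  2A = -97, A = -48.5.
Then Σ (x_i + x_{i+1})·c_i = -528, so x̄ = -528 / (6·(-48.5)) = 176/97.

176/97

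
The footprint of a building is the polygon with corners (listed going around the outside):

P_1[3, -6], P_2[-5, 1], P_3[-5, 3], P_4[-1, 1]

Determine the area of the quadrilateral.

18

Apply the shoelace formula: 2A = Σ (x_i·y_{i+1} − x_{i+1}·y_i), indices taken mod 4.
Σ = (-27) + (-10) + (-2) + (3) = -36
Area = |Σ|/2 = 18.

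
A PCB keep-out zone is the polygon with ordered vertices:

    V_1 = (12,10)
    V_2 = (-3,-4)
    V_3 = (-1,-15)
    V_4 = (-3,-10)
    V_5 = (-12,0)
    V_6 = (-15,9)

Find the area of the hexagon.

Apply Gauss's area formula: 2A = Σ (x_i·y_{i+1} − x_{i+1}·y_i), indices taken mod 6.
V_1→V_2: (12)(-4) − (-3)(10) = -18
V_2→V_3: (-3)(-15) − (-1)(-4) = 41
V_3→V_4: (-1)(-10) − (-3)(-15) = -35
V_4→V_5: (-3)(0) − (-12)(-10) = -120
V_5→V_6: (-12)(9) − (-15)(0) = -108
V_6→V_1: (-15)(10) − (12)(9) = -258
Σ = -498
Area = |Σ|/2 = 249.

249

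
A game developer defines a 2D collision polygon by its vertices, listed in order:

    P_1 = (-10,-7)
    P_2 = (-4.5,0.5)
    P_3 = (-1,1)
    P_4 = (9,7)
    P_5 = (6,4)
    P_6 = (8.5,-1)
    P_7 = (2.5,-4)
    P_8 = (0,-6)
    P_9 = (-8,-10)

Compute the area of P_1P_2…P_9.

Apply Gauss's area formula: 2A = Σ (x_i·y_{i+1} − x_{i+1}·y_i), indices taken mod 9.
Σ = (-36.5) + (-4) + (-16) + (-6) + (-40) + (-31.5) + (-15) + (-48) + (-44) = -241
Area = |Σ|/2 = 120.5.

120.5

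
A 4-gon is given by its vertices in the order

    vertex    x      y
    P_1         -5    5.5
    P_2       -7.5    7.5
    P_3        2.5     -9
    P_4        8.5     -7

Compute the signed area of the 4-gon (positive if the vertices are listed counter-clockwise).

Σ = (3.75) + (48.75) + (59) + (11.75) = 123.25
Signed area = Σ/2 = 61.625 (positive ⇒ counter-clockwise traversal).

61.625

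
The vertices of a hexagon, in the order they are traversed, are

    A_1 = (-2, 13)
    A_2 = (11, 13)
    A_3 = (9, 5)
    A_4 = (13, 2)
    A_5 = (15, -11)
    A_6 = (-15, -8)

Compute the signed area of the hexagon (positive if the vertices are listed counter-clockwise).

-473.5

A_1→A_2: (-2)(13) − (11)(13) = -169
A_2→A_3: (11)(5) − (9)(13) = -62
A_3→A_4: (9)(2) − (13)(5) = -47
A_4→A_5: (13)(-11) − (15)(2) = -173
A_5→A_6: (15)(-8) − (-15)(-11) = -285
A_6→A_1: (-15)(13) − (-2)(-8) = -211
Σ = -947
Signed area = Σ/2 = -473.5 (negative ⇒ clockwise traversal).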